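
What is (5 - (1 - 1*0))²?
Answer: 16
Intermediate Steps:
(5 - (1 - 1*0))² = (5 - (1 + 0))² = (5 - 1*1)² = (5 - 1)² = 4² = 16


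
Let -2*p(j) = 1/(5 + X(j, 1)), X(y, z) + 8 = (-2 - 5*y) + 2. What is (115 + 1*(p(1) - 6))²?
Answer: 3045025/256 ≈ 11895.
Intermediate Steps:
X(y, z) = -8 - 5*y (X(y, z) = -8 + ((-2 - 5*y) + 2) = -8 - 5*y)
p(j) = -1/(2*(-3 - 5*j)) (p(j) = -1/(2*(5 + (-8 - 5*j))) = -1/(2*(-3 - 5*j)))
(115 + 1*(p(1) - 6))² = (115 + 1*(1/(2*(3 + 5*1)) - 6))² = (115 + 1*(1/(2*(3 + 5)) - 6))² = (115 + 1*((½)/8 - 6))² = (115 + 1*((½)*(⅛) - 6))² = (115 + 1*(1/16 - 6))² = (115 + 1*(-95/16))² = (115 - 95/16)² = (1745/16)² = 3045025/256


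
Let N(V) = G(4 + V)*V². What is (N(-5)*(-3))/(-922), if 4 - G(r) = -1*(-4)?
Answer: 0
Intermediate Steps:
G(r) = 0 (G(r) = 4 - (-1)*(-4) = 4 - 1*4 = 4 - 4 = 0)
N(V) = 0 (N(V) = 0*V² = 0)
(N(-5)*(-3))/(-922) = (0*(-3))/(-922) = 0*(-1/922) = 0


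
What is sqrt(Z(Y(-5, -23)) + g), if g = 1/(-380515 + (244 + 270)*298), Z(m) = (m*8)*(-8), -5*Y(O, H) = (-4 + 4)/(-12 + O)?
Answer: I*sqrt(227343)/227343 ≈ 0.0020973*I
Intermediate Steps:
Y(O, H) = 0 (Y(O, H) = -(-4 + 4)/(5*(-12 + O)) = -0/(-12 + O) = -1/5*0 = 0)
Z(m) = -64*m (Z(m) = (8*m)*(-8) = -64*m)
g = -1/227343 (g = 1/(-380515 + 514*298) = 1/(-380515 + 153172) = 1/(-227343) = -1/227343 ≈ -4.3986e-6)
sqrt(Z(Y(-5, -23)) + g) = sqrt(-64*0 - 1/227343) = sqrt(0 - 1/227343) = sqrt(-1/227343) = I*sqrt(227343)/227343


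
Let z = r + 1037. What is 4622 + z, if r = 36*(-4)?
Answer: 5515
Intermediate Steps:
r = -144
z = 893 (z = -144 + 1037 = 893)
4622 + z = 4622 + 893 = 5515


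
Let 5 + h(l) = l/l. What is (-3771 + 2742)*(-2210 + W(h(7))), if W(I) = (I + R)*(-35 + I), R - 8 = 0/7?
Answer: 2434614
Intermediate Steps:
h(l) = -4 (h(l) = -5 + l/l = -5 + 1 = -4)
R = 8 (R = 8 + 0/7 = 8 + 0*(1/7) = 8 + 0 = 8)
W(I) = (-35 + I)*(8 + I) (W(I) = (I + 8)*(-35 + I) = (8 + I)*(-35 + I) = (-35 + I)*(8 + I))
(-3771 + 2742)*(-2210 + W(h(7))) = (-3771 + 2742)*(-2210 + (-280 + (-4)**2 - 27*(-4))) = -1029*(-2210 + (-280 + 16 + 108)) = -1029*(-2210 - 156) = -1029*(-2366) = 2434614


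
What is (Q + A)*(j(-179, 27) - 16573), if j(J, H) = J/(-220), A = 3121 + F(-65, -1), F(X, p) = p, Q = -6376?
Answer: 269795194/5 ≈ 5.3959e+7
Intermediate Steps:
A = 3120 (A = 3121 - 1 = 3120)
j(J, H) = -J/220 (j(J, H) = J*(-1/220) = -J/220)
(Q + A)*(j(-179, 27) - 16573) = (-6376 + 3120)*(-1/220*(-179) - 16573) = -3256*(179/220 - 16573) = -3256*(-3645881/220) = 269795194/5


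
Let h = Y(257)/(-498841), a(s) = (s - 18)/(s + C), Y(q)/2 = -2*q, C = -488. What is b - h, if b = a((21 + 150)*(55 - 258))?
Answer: 17289060143/17559702041 ≈ 0.98459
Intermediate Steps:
Y(q) = -4*q (Y(q) = 2*(-2*q) = -4*q)
a(s) = (-18 + s)/(-488 + s) (a(s) = (s - 18)/(s - 488) = (-18 + s)/(-488 + s))
b = 34731/35201 (b = (-18 + (21 + 150)*(55 - 258))/(-488 + (21 + 150)*(55 - 258)) = (-18 + 171*(-203))/(-488 + 171*(-203)) = (-18 - 34713)/(-488 - 34713) = -34731/(-35201) = -1/35201*(-34731) = 34731/35201 ≈ 0.98665)
h = 1028/498841 (h = -4*257/(-498841) = -1028*(-1/498841) = 1028/498841 ≈ 0.0020608)
b - h = 34731/35201 - 1*1028/498841 = 34731/35201 - 1028/498841 = 17289060143/17559702041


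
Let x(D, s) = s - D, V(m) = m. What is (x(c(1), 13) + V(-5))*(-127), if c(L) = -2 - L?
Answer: -1397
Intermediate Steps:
(x(c(1), 13) + V(-5))*(-127) = ((13 - (-2 - 1*1)) - 5)*(-127) = ((13 - (-2 - 1)) - 5)*(-127) = ((13 - 1*(-3)) - 5)*(-127) = ((13 + 3) - 5)*(-127) = (16 - 5)*(-127) = 11*(-127) = -1397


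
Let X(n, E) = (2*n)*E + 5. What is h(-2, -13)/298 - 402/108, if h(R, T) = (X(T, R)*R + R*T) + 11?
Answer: -5338/1341 ≈ -3.9806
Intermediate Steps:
X(n, E) = 5 + 2*E*n (X(n, E) = 2*E*n + 5 = 5 + 2*E*n)
h(R, T) = 11 + R*T + R*(5 + 2*R*T) (h(R, T) = ((5 + 2*R*T)*R + R*T) + 11 = (R*(5 + 2*R*T) + R*T) + 11 = (R*T + R*(5 + 2*R*T)) + 11 = 11 + R*T + R*(5 + 2*R*T))
h(-2, -13)/298 - 402/108 = (11 - 2*(-13) - 2*(5 + 2*(-2)*(-13)))/298 - 402/108 = (11 + 26 - 2*(5 + 52))*(1/298) - 402*1/108 = (11 + 26 - 2*57)*(1/298) - 67/18 = (11 + 26 - 114)*(1/298) - 67/18 = -77*1/298 - 67/18 = -77/298 - 67/18 = -5338/1341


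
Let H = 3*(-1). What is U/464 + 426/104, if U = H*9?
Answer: 24357/6032 ≈ 4.0380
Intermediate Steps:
H = -3
U = -27 (U = -3*9 = -27)
U/464 + 426/104 = -27/464 + 426/104 = -27*1/464 + 426*(1/104) = -27/464 + 213/52 = 24357/6032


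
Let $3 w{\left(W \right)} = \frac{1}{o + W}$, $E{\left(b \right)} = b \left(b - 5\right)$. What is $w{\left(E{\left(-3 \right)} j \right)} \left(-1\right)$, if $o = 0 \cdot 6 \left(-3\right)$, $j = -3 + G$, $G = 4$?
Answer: $- \frac{1}{72} \approx -0.013889$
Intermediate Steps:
$E{\left(b \right)} = b \left(-5 + b\right)$
$j = 1$ ($j = -3 + 4 = 1$)
$o = 0$ ($o = 0 \left(-3\right) = 0$)
$w{\left(W \right)} = \frac{1}{3 W}$ ($w{\left(W \right)} = \frac{1}{3 \left(0 + W\right)} = \frac{1}{3 W}$)
$w{\left(E{\left(-3 \right)} j \right)} \left(-1\right) = \frac{1}{3 - 3 \left(-5 - 3\right) 1} \left(-1\right) = \frac{1}{3 \left(-3\right) \left(-8\right) 1} \left(-1\right) = \frac{1}{3 \cdot 24 \cdot 1} \left(-1\right) = \frac{1}{3 \cdot 24} \left(-1\right) = \frac{1}{3} \cdot \frac{1}{24} \left(-1\right) = \frac{1}{72} \left(-1\right) = - \frac{1}{72}$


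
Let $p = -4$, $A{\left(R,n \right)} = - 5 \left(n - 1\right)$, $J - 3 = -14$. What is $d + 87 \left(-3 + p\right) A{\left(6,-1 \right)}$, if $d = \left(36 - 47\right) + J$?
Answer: $-6112$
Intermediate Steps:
$J = -11$ ($J = 3 - 14 = -11$)
$A{\left(R,n \right)} = 5 - 5 n$ ($A{\left(R,n \right)} = - 5 \left(-1 + n\right) = 5 - 5 n$)
$d = -22$ ($d = \left(36 - 47\right) - 11 = -11 - 11 = -22$)
$d + 87 \left(-3 + p\right) A{\left(6,-1 \right)} = -22 + 87 \left(-3 - 4\right) \left(5 - -5\right) = -22 + 87 \left(- 7 \left(5 + 5\right)\right) = -22 + 87 \left(\left(-7\right) 10\right) = -22 + 87 \left(-70\right) = -22 - 6090 = -6112$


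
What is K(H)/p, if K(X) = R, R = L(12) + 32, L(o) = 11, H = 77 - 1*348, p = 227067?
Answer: 43/227067 ≈ 0.00018937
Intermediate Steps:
H = -271 (H = 77 - 348 = -271)
R = 43 (R = 11 + 32 = 43)
K(X) = 43
K(H)/p = 43/227067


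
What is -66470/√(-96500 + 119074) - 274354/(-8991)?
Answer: 274354/8991 - 33235*√22574/11287 ≈ -411.89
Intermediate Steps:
-66470/√(-96500 + 119074) - 274354/(-8991) = -66470*√22574/22574 - 274354*(-1/8991) = -33235*√22574/11287 + 274354/8991 = 274354/8991 - 33235*√22574/11287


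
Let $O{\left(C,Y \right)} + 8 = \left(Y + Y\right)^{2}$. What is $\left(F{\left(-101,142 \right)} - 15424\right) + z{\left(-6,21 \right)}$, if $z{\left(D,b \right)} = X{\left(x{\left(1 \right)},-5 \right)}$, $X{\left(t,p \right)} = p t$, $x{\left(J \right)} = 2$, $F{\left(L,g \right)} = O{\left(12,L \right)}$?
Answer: $25362$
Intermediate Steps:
$O{\left(C,Y \right)} = -8 + 4 Y^{2}$ ($O{\left(C,Y \right)} = -8 + \left(Y + Y\right)^{2} = -8 + \left(2 Y\right)^{2} = -8 + 4 Y^{2}$)
$F{\left(L,g \right)} = -8 + 4 L^{2}$
$z{\left(D,b \right)} = -10$ ($z{\left(D,b \right)} = \left(-5\right) 2 = -10$)
$\left(F{\left(-101,142 \right)} - 15424\right) + z{\left(-6,21 \right)} = \left(\left(-8 + 4 \left(-101\right)^{2}\right) - 15424\right) - 10 = \left(\left(-8 + 4 \cdot 10201\right) - 15424\right) - 10 = \left(\left(-8 + 40804\right) - 15424\right) - 10 = \left(40796 - 15424\right) - 10 = 25372 - 10 = 25362$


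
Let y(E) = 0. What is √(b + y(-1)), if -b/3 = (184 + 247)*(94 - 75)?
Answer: I*√24567 ≈ 156.74*I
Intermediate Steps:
b = -24567 (b = -3*(184 + 247)*(94 - 75) = -1293*19 = -3*8189 = -24567)
√(b + y(-1)) = √(-24567 + 0) = √(-24567) = I*√24567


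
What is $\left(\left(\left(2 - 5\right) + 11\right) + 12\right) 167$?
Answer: $3340$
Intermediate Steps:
$\left(\left(\left(2 - 5\right) + 11\right) + 12\right) 167 = \left(\left(-3 + 11\right) + 12\right) 167 = \left(8 + 12\right) 167 = 20 \cdot 167 = 3340$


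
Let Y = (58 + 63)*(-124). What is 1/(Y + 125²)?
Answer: 1/621 ≈ 0.0016103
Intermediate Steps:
Y = -15004 (Y = 121*(-124) = -15004)
1/(Y + 125²) = 1/(-15004 + 125²) = 1/(-15004 + 15625) = 1/621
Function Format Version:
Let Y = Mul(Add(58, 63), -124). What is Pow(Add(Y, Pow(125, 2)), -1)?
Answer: Rational(1, 621) ≈ 0.0016103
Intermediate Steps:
Y = -15004 (Y = Mul(121, -124) = -15004)
Pow(Add(Y, Pow(125, 2)), -1) = Pow(Add(-15004, Pow(125, 2)), -1) = Pow(Add(-15004, 15625), -1) = Pow(621, -1) = Rational(1, 621)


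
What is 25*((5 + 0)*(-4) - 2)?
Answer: -550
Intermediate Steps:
25*((5 + 0)*(-4) - 2) = 25*(5*(-4) - 2) = 25*(-20 - 2) = 25*(-22) = -550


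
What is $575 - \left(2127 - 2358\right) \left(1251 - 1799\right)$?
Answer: $-126013$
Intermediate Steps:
$575 - \left(2127 - 2358\right) \left(1251 - 1799\right) = 575 - \left(-231\right) \left(-548\right) = 575 - 126588 = -126013$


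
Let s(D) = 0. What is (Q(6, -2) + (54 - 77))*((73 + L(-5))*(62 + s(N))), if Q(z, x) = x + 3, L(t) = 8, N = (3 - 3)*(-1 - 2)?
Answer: -110484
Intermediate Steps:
N = 0 (N = 0*(-3) = 0)
Q(z, x) = 3 + x
(Q(6, -2) + (54 - 77))*((73 + L(-5))*(62 + s(N))) = ((3 - 2) + (54 - 77))*((73 + 8)*(62 + 0)) = (1 - 23)*(81*62) = -22*5022 = -110484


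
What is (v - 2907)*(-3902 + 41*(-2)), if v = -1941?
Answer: 19314432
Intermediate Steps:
(v - 2907)*(-3902 + 41*(-2)) = (-1941 - 2907)*(-3902 + 41*(-2)) = -4848*(-3902 - 82) = -4848*(-3984) = 19314432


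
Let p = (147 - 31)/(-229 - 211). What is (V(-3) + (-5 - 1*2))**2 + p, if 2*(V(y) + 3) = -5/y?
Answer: 165853/1980 ≈ 83.764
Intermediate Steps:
p = -29/110 (p = 116/(-440) = 116*(-1/440) = -29/110 ≈ -0.26364)
V(y) = -3 - 5/(2*y) (V(y) = -3 + (-5/y)/2 = -3 - 5/(2*y))
(V(-3) + (-5 - 1*2))**2 + p = ((-3 - 5/2/(-3)) + (-5 - 1*2))**2 - 29/110 = ((-3 - 5/2*(-1/3)) + (-5 - 2))**2 - 29/110 = ((-3 + 5/6) - 7)**2 - 29/110 = (-13/6 - 7)**2 - 29/110 = (-55/6)**2 - 29/110 = 3025/36 - 29/110 = 165853/1980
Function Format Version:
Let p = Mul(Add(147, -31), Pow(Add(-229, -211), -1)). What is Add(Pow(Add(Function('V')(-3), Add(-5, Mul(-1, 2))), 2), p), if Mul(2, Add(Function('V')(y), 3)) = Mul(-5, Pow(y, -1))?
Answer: Rational(165853, 1980) ≈ 83.764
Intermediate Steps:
p = Rational(-29, 110) (p = Mul(116, Pow(-440, -1)) = Mul(116, Rational(-1, 440)) = Rational(-29, 110) ≈ -0.26364)
Function('V')(y) = Add(-3, Mul(Rational(-5, 2), Pow(y, -1))) (Function('V')(y) = Add(-3, Mul(Rational(1, 2), Mul(-5, Pow(y, -1)))) = Add(-3, Mul(Rational(-5, 2), Pow(y, -1))))
Add(Pow(Add(Function('V')(-3), Add(-5, Mul(-1, 2))), 2), p) = Add(Pow(Add(Add(-3, Mul(Rational(-5, 2), Pow(-3, -1))), Add(-5, Mul(-1, 2))), 2), Rational(-29, 110)) = Add(Pow(Add(Add(-3, Mul(Rational(-5, 2), Rational(-1, 3))), Add(-5, -2)), 2), Rational(-29, 110)) = Add(Pow(Add(Add(-3, Rational(5, 6)), -7), 2), Rational(-29, 110)) = Add(Pow(Add(Rational(-13, 6), -7), 2), Rational(-29, 110)) = Add(Pow(Rational(-55, 6), 2), Rational(-29, 110)) = Add(Rational(3025, 36), Rational(-29, 110)) = Rational(165853, 1980)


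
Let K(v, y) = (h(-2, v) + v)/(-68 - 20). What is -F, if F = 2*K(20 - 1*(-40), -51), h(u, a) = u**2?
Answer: 16/11 ≈ 1.4545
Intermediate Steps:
K(v, y) = -1/22 - v/88 (K(v, y) = ((-2)**2 + v)/(-68 - 20) = (4 + v)/(-88) = (4 + v)*(-1/88) = -1/22 - v/88)
F = -16/11 (F = 2*(-1/22 - (20 - 1*(-40))/88) = 2*(-1/22 - (20 + 40)/88) = 2*(-1/22 - 1/88*60) = 2*(-1/22 - 15/22) = 2*(-8/11) = -16/11 ≈ -1.4545)
-F = -1*(-16/11) = 16/11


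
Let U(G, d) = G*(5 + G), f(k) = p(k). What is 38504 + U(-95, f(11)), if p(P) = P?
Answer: 47054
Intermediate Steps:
f(k) = k
38504 + U(-95, f(11)) = 38504 - 95*(5 - 95) = 38504 - 95*(-90) = 38504 + 8550 = 47054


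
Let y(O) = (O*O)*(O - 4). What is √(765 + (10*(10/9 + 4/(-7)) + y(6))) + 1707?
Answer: 1707 + √371497/21 ≈ 1736.0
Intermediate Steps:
y(O) = O²*(-4 + O)
√(765 + (10*(10/9 + 4/(-7)) + y(6))) + 1707 = √(765 + (10*(10/9 + 4/(-7)) + 6²*(-4 + 6))) + 1707 = √(765 + (10*(10*(⅑) + 4*(-⅐)) + 36*2)) + 1707 = √(765 + (10*(10/9 - 4/7) + 72)) + 1707 = √(765 + (10*(34/63) + 72)) + 1707 = √(765 + (340/63 + 72)) + 1707 = √(765 + 4876/63) + 1707 = √(53071/63) + 1707 = √371497/21 + 1707 = 1707 + √371497/21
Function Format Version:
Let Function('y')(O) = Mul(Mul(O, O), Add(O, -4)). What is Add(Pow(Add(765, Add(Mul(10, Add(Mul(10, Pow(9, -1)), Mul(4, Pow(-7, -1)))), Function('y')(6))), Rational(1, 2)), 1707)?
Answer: Add(1707, Mul(Rational(1, 21), Pow(371497, Rational(1, 2)))) ≈ 1736.0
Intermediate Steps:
Function('y')(O) = Mul(Pow(O, 2), Add(-4, O))
Add(Pow(Add(765, Add(Mul(10, Add(Mul(10, Pow(9, -1)), Mul(4, Pow(-7, -1)))), Function('y')(6))), Rational(1, 2)), 1707) = Add(Pow(Add(765, Add(Mul(10, Add(Mul(10, Pow(9, -1)), Mul(4, Pow(-7, -1)))), Mul(Pow(6, 2), Add(-4, 6)))), Rational(1, 2)), 1707) = Add(Pow(Add(765, Add(Mul(10, Add(Mul(10, Rational(1, 9)), Mul(4, Rational(-1, 7)))), Mul(36, 2))), Rational(1, 2)), 1707) = Add(Pow(Add(765, Add(Mul(10, Add(Rational(10, 9), Rational(-4, 7))), 72)), Rational(1, 2)), 1707) = Add(Pow(Add(765, Add(Mul(10, Rational(34, 63)), 72)), Rational(1, 2)), 1707) = Add(Pow(Add(765, Add(Rational(340, 63), 72)), Rational(1, 2)), 1707) = Add(Pow(Add(765, Rational(4876, 63)), Rational(1, 2)), 1707) = Add(Pow(Rational(53071, 63), Rational(1, 2)), 1707) = Add(Mul(Rational(1, 21), Pow(371497, Rational(1, 2))), 1707) = Add(1707, Mul(Rational(1, 21), Pow(371497, Rational(1, 2))))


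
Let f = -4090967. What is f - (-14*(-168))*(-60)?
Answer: -3949847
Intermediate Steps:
f - (-14*(-168))*(-60) = -4090967 - (-14*(-168))*(-60) = -4090967 - 2352*(-60) = -4090967 - 1*(-141120) = -4090967 + 141120 = -3949847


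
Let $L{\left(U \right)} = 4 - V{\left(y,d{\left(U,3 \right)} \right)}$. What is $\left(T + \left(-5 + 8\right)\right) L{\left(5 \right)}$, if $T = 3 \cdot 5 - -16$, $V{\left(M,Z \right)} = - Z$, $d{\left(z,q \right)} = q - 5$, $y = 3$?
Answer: $68$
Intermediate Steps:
$d{\left(z,q \right)} = -5 + q$ ($d{\left(z,q \right)} = q - 5 = -5 + q$)
$L{\left(U \right)} = 2$ ($L{\left(U \right)} = 4 - - (-5 + 3) = 4 - \left(-1\right) \left(-2\right) = 4 - 2 = 2$)
$T = 31$ ($T = 15 + 16 = 31$)
$\left(T + \left(-5 + 8\right)\right) L{\left(5 \right)} = \left(31 + \left(-5 + 8\right)\right) 2 = \left(31 + 3\right) 2 = 34 \cdot 2 = 68$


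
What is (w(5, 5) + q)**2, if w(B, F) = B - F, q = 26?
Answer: 676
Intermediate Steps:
(w(5, 5) + q)**2 = ((5 - 1*5) + 26)**2 = ((5 - 5) + 26)**2 = (0 + 26)**2 = 26**2 = 676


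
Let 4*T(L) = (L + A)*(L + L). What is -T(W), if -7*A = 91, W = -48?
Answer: -1464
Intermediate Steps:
A = -13 (A = -1/7*91 = -13)
T(L) = L*(-13 + L)/2 (T(L) = ((L - 13)*(L + L))/4 = ((-13 + L)*(2*L))/4 = (2*L*(-13 + L))/4 = L*(-13 + L)/2)
-T(W) = -(-48)*(-13 - 48)/2 = -(-48)*(-61)/2 = -1*1464 = -1464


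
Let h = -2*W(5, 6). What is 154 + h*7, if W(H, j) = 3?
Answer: 112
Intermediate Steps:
h = -6 (h = -2*3 = -6)
154 + h*7 = 154 - 6*7 = 154 - 42 = 112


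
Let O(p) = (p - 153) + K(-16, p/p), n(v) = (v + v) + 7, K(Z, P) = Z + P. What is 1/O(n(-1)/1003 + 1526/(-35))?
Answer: -5015/1061149 ≈ -0.0047260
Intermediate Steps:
K(Z, P) = P + Z
n(v) = 7 + 2*v (n(v) = 2*v + 7 = 7 + 2*v)
O(p) = -168 + p (O(p) = (p - 153) + (p/p - 16) = (-153 + p) + (1 - 16) = (-153 + p) - 15 = -168 + p)
1/O(n(-1)/1003 + 1526/(-35)) = 1/(-168 + ((7 + 2*(-1))/1003 + 1526/(-35))) = 1/(-168 + ((7 - 2)*(1/1003) + 1526*(-1/35))) = 1/(-168 + (5*(1/1003) - 218/5)) = 1/(-168 + (5/1003 - 218/5)) = 1/(-168 - 218629/5015) = 1/(-1061149/5015) = -5015/1061149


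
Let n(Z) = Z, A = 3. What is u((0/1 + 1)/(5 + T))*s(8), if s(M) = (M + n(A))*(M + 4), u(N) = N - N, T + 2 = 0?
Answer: 0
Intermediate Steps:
T = -2 (T = -2 + 0 = -2)
u(N) = 0
s(M) = (3 + M)*(4 + M) (s(M) = (M + 3)*(M + 4) = (3 + M)*(4 + M))
u((0/1 + 1)/(5 + T))*s(8) = 0*(12 + 8² + 7*8) = 0*(12 + 64 + 56) = 0*132 = 0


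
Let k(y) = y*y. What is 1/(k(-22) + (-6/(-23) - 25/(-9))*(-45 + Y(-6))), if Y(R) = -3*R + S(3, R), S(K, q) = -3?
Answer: 69/27106 ≈ 0.0025456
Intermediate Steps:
k(y) = y²
Y(R) = -3 - 3*R (Y(R) = -3*R - 3 = -3 - 3*R)
1/(k(-22) + (-6/(-23) - 25/(-9))*(-45 + Y(-6))) = 1/((-22)² + (-6/(-23) - 25/(-9))*(-45 + (-3 - 3*(-6)))) = 1/(484 + (-6*(-1/23) - 25*(-⅑))*(-45 + (-3 + 18))) = 1/(484 + (6/23 + 25/9)*(-45 + 15)) = 1/(484 + (629/207)*(-30)) = 1/(484 - 6290/69) = 1/(27106/69) = 69/27106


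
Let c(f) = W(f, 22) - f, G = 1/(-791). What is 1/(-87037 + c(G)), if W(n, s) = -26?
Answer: -791/68866832 ≈ -1.1486e-5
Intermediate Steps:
G = -1/791 ≈ -0.0012642
c(f) = -26 - f
1/(-87037 + c(G)) = 1/(-87037 + (-26 - 1*(-1/791))) = 1/(-87037 + (-26 + 1/791)) = 1/(-87037 - 20565/791) = 1/(-68866832/791) = -791/68866832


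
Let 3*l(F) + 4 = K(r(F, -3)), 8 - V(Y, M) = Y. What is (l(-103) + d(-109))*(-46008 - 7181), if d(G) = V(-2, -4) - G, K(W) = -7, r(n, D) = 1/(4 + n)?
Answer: -18403394/3 ≈ -6.1345e+6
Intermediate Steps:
V(Y, M) = 8 - Y
l(F) = -11/3 (l(F) = -4/3 + (⅓)*(-7) = -4/3 - 7/3 = -11/3)
d(G) = 10 - G (d(G) = (8 - 1*(-2)) - G = (8 + 2) - G = 10 - G)
(l(-103) + d(-109))*(-46008 - 7181) = (-11/3 + (10 - 1*(-109)))*(-46008 - 7181) = (-11/3 + (10 + 109))*(-53189) = (-11/3 + 119)*(-53189) = (346/3)*(-53189) = -18403394/3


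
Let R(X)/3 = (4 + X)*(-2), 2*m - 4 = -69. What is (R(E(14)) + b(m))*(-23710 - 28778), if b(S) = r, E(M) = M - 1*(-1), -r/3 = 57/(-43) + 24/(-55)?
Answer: 13495137192/2365 ≈ 5.7062e+6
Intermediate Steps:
m = -65/2 (m = 2 + (½)*(-69) = 2 - 69/2 = -65/2 ≈ -32.500)
r = 12501/2365 (r = -3*(57/(-43) + 24/(-55)) = -3*(57*(-1/43) + 24*(-1/55)) = -3*(-57/43 - 24/55) = -3*(-4167/2365) = 12501/2365 ≈ 5.2858)
E(M) = 1 + M (E(M) = M + 1 = 1 + M)
b(S) = 12501/2365
R(X) = -24 - 6*X (R(X) = 3*((4 + X)*(-2)) = 3*(-8 - 2*X) = -24 - 6*X)
(R(E(14)) + b(m))*(-23710 - 28778) = ((-24 - 6*(1 + 14)) + 12501/2365)*(-23710 - 28778) = ((-24 - 6*15) + 12501/2365)*(-52488) = ((-24 - 90) + 12501/2365)*(-52488) = (-114 + 12501/2365)*(-52488) = -257109/2365*(-52488) = 13495137192/2365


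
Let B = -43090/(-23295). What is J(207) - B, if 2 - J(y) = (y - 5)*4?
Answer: -3763772/4659 ≈ -807.85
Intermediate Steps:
J(y) = 22 - 4*y (J(y) = 2 - (y - 5)*4 = 2 - (-5 + y)*4 = 2 - (-20 + 4*y) = 2 + (20 - 4*y) = 22 - 4*y)
B = 8618/4659 (B = -43090*(-1/23295) = 8618/4659 ≈ 1.8498)
J(207) - B = (22 - 4*207) - 1*8618/4659 = (22 - 828) - 8618/4659 = -806 - 8618/4659 = -3763772/4659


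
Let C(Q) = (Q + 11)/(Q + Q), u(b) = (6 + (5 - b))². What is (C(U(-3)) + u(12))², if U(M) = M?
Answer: ⅑ ≈ 0.11111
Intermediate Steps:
u(b) = (11 - b)²
C(Q) = (11 + Q)/(2*Q) (C(Q) = (11 + Q)/((2*Q)) = (11 + Q)*(1/(2*Q)) = (11 + Q)/(2*Q))
(C(U(-3)) + u(12))² = ((½)*(11 - 3)/(-3) + (-11 + 12)²)² = ((½)*(-⅓)*8 + 1²)² = (-4/3 + 1)² = (-⅓)² = ⅑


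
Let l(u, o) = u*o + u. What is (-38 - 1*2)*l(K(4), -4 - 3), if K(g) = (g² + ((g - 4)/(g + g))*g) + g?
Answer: 4800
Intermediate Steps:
K(g) = -2 + g² + 3*g/2 (K(g) = (g² + ((-4 + g)/((2*g)))*g) + g = (g² + ((-4 + g)*(1/(2*g)))*g) + g = (g² + ((-4 + g)/(2*g))*g) + g = (g² + (-2 + g/2)) + g = (-2 + g² + g/2) + g = -2 + g² + 3*g/2)
l(u, o) = u + o*u (l(u, o) = o*u + u = u + o*u)
(-38 - 1*2)*l(K(4), -4 - 3) = (-38 - 1*2)*((-2 + 4² + (3/2)*4)*(1 + (-4 - 3))) = (-38 - 2)*((-2 + 16 + 6)*(1 - 7)) = -800*(-6) = -40*(-120) = 4800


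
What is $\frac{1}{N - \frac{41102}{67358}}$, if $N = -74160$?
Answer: $- \frac{33679}{2497655191} \approx -1.3484 \cdot 10^{-5}$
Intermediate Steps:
$\frac{1}{N - \frac{41102}{67358}} = \frac{1}{-74160 - \frac{41102}{67358}} = \frac{1}{-74160 - \frac{20551}{33679}} = \frac{1}{- \frac{2497655191}{33679}} = - \frac{33679}{2497655191}$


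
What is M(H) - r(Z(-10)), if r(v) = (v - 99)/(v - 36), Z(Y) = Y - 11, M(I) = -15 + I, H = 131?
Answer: 2164/19 ≈ 113.89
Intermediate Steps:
Z(Y) = -11 + Y
r(v) = (-99 + v)/(-36 + v)
M(H) - r(Z(-10)) = (-15 + 131) - (-99 + (-11 - 10))/(-36 + (-11 - 10)) = 116 - (-99 - 21)/(-36 - 21) = 116 - (-120)/(-57) = 116 - (-1)*(-120)/57 = 116 - 1*40/19 = 116 - 40/19 = 2164/19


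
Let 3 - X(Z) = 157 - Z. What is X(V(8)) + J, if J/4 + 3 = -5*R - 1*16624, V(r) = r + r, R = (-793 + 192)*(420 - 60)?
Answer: 4260554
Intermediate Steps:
R = -216360 (R = -601*360 = -216360)
V(r) = 2*r
X(Z) = -154 + Z (X(Z) = 3 - (157 - Z) = 3 + (-157 + Z) = -154 + Z)
J = 4260692 (J = -12 + 4*(-5*(-216360) - 1*16624) = -12 + 4*(1081800 - 16624) = -12 + 4*1065176 = -12 + 4260704 = 4260692)
X(V(8)) + J = (-154 + 2*8) + 4260692 = (-154 + 16) + 4260692 = -138 + 4260692 = 4260554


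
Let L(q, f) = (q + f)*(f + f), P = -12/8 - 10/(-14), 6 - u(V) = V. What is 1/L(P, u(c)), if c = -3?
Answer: 7/1035 ≈ 0.0067633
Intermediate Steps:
u(V) = 6 - V
P = -11/14 (P = -12*1/8 - 10*(-1/14) = -3/2 + 5/7 = -11/14 ≈ -0.78571)
L(q, f) = 2*f*(f + q) (L(q, f) = (f + q)*(2*f) = 2*f*(f + q))
1/L(P, u(c)) = 1/(2*(6 - 1*(-3))*((6 - 1*(-3)) - 11/14)) = 1/(2*(6 + 3)*((6 + 3) - 11/14)) = 1/(2*9*(9 - 11/14)) = 1/(2*9*(115/14)) = 1/(1035/7) = 7/1035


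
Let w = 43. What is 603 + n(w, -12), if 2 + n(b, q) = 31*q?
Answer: 229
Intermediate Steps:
n(b, q) = -2 + 31*q
603 + n(w, -12) = 603 + (-2 + 31*(-12)) = 603 + (-2 - 372) = 603 - 374 = 229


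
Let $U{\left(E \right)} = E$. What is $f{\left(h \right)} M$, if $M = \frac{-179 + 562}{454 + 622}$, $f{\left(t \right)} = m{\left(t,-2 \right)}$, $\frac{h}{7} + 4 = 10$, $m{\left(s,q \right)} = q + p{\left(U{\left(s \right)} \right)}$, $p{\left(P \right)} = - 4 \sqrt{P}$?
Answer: $- \frac{383}{538} - \frac{383 \sqrt{42}}{269} \approx -9.9391$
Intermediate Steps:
$m{\left(s,q \right)} = q - 4 \sqrt{s}$
$h = 42$ ($h = -28 + 7 \cdot 10 = -28 + 70 = 42$)
$f{\left(t \right)} = -2 - 4 \sqrt{t}$
$M = \frac{383}{1076} \approx 0.35595$
$f{\left(h \right)} M = \left(-2 - 4 \sqrt{42}\right) \frac{383}{1076} = - \frac{383}{538} - \frac{383 \sqrt{42}}{269}$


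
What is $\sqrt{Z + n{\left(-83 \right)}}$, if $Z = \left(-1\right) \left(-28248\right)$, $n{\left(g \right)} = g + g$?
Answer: $\sqrt{28082} \approx 167.58$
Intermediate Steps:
$n{\left(g \right)} = 2 g$
$Z = 28248$
$\sqrt{Z + n{\left(-83 \right)}} = \sqrt{28248 + 2 \left(-83\right)} = \sqrt{28248 - 166} = \sqrt{28082}$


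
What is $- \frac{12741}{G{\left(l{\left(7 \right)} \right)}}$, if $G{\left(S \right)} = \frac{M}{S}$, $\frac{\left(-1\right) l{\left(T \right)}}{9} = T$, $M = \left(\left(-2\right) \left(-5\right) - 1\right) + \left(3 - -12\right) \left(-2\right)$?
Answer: $-38223$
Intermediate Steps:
$M = -21$ ($M = \left(10 - 1\right) + \left(3 + 12\right) \left(-2\right) = 9 + 15 \left(-2\right) = 9 - 30 = -21$)
$l{\left(T \right)} = - 9 T$
$G{\left(S \right)} = - \frac{21}{S}$
$- \frac{12741}{G{\left(l{\left(7 \right)} \right)}} = - \frac{12741}{\left(-21\right) \frac{1}{\left(-9\right) 7}} = - \frac{12741}{\left(-21\right) \frac{1}{-63}} = - \frac{12741}{\left(-21\right) \left(- \frac{1}{63}\right)} = - 12741 \frac{1}{\frac{1}{3}} = \left(-12741\right) 3 = -38223$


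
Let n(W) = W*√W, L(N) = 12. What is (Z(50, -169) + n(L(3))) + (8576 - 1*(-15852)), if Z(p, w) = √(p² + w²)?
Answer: 24428 + √31061 + 24*√3 ≈ 24646.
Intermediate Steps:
n(W) = W^(3/2)
(Z(50, -169) + n(L(3))) + (8576 - 1*(-15852)) = (√(50² + (-169)²) + 12^(3/2)) + (8576 - 1*(-15852)) = (√(2500 + 28561) + 24*√3) + (8576 + 15852) = (√31061 + 24*√3) + 24428 = 24428 + √31061 + 24*√3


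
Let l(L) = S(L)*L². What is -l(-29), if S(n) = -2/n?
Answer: -58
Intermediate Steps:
l(L) = -2*L (l(L) = (-2/L)*L² = -2*L)
-l(-29) = -(-2)*(-29) = -1*58 = -58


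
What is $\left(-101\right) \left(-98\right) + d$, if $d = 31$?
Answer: $9929$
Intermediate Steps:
$\left(-101\right) \left(-98\right) + d = \left(-101\right) \left(-98\right) + 31 = 9898 + 31 = 9929$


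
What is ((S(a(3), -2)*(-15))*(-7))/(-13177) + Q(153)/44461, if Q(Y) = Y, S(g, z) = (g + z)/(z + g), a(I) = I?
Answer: -2652324/585862597 ≈ -0.0045272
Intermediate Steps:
S(g, z) = 1 (S(g, z) = (g + z)/(g + z) = 1)
((S(a(3), -2)*(-15))*(-7))/(-13177) + Q(153)/44461 = ((1*(-15))*(-7))/(-13177) + 153/44461 = -15*(-7)*(-1/13177) + 153*(1/44461) = 105*(-1/13177) + 153/44461 = -105/13177 + 153/44461 = -2652324/585862597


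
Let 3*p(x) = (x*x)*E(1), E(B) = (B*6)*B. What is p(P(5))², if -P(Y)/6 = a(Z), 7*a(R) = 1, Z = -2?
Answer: 5184/2401 ≈ 2.1591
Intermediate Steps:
a(R) = ⅐ (a(R) = (⅐)*1 = ⅐)
P(Y) = -6/7 (P(Y) = -6*⅐ = -6/7)
E(B) = 6*B² (E(B) = (6*B)*B = 6*B²)
p(x) = 2*x² (p(x) = ((x*x)*(6*1²))/3 = (x²*(6*1))/3 = (x²*6)/3 = (6*x²)/3 = 2*x²)
p(P(5))² = (2*(-6/7)²)² = (2*(36/49))² = (72/49)² = 5184/2401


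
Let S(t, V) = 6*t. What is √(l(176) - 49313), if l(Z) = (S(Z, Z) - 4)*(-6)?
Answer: 25*I*√89 ≈ 235.85*I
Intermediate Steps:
l(Z) = 24 - 36*Z (l(Z) = (6*Z - 4)*(-6) = (-4 + 6*Z)*(-6) = 24 - 36*Z)
√(l(176) - 49313) = √((24 - 36*176) - 49313) = √((24 - 6336) - 49313) = √(-6312 - 49313) = √(-55625) = 25*I*√89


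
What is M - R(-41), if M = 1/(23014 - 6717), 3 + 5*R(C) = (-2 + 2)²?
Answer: 48896/81485 ≈ 0.60006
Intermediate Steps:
R(C) = -⅗ (R(C) = -⅗ + (-2 + 2)²/5 = -⅗ + (⅕)*0² = -⅗ + (⅕)*0 = -⅗ + 0 = -⅗)
M = 1/16297 ≈ 6.1361e-5
M - R(-41) = 1/16297 - 1*(-⅗) = 1/16297 + ⅗ = 48896/81485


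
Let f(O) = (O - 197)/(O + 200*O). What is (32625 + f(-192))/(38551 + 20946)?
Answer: 1259064389/2296108224 ≈ 0.54835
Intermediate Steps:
f(O) = (-197 + O)/(201*O) (f(O) = (-197 + O)/((201*O)) = (-197 + O)*(1/(201*O)) = (-197 + O)/(201*O))
(32625 + f(-192))/(38551 + 20946) = (32625 + (1/201)*(-197 - 192)/(-192))/(38551 + 20946) = (32625 + (1/201)*(-1/192)*(-389))/59497 = (32625 + 389/38592)*(1/59497) = (1259064389/38592)*(1/59497) = 1259064389/2296108224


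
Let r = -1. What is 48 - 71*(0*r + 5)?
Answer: -307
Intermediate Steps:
48 - 71*(0*r + 5) = 48 - 71*(0*(-1) + 5) = 48 - 71*(0 + 5) = 48 - 71*5 = 48 - 355 = -307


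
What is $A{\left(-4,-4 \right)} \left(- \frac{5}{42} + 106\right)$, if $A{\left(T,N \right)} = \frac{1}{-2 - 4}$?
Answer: $- \frac{4447}{252} \approx -17.647$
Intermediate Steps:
$A{\left(T,N \right)} = - \frac{1}{6}$ ($A{\left(T,N \right)} = \frac{1}{-6} = - \frac{1}{6}$)
$A{\left(-4,-4 \right)} \left(- \frac{5}{42} + 106\right) = - \frac{- \frac{5}{42} + 106}{6} = \left(- \frac{1}{6}\right) \frac{4447}{42} = - \frac{4447}{252}$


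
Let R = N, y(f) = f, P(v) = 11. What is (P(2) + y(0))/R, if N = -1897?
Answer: -11/1897 ≈ -0.0057986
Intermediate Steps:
R = -1897
(P(2) + y(0))/R = (11 + 0)/(-1897) = -1/1897*11 = -11/1897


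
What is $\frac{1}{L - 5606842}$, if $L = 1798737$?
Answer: $- \frac{1}{3808105} \approx -2.626 \cdot 10^{-7}$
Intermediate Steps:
$\frac{1}{L - 5606842} = \frac{1}{1798737 - 5606842} = \frac{1}{-3808105} = - \frac{1}{3808105}$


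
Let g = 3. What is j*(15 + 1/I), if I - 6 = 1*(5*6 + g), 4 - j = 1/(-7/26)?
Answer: 10548/91 ≈ 115.91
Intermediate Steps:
j = 54/7 (j = 4 - 1/((-7/26)) = 4 - 1/((-7*1/26)) = 4 - 1/(-7/26) = 4 - 1*(-26/7) = 4 + 26/7 = 54/7 ≈ 7.7143)
I = 39 (I = 6 + 1*(5*6 + 3) = 6 + 1*(30 + 3) = 6 + 1*33 = 6 + 33 = 39)
j*(15 + 1/I) = 54*(15 + 1/39)/7 = (54/7)*(586/39) = 10548/91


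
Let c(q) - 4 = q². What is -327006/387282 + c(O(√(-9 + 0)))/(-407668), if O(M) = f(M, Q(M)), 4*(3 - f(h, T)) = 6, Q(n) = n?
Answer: -88874868347/105254985584 ≈ -0.84438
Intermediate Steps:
f(h, T) = 3/2 (f(h, T) = 3 - ¼*6 = 3 - 3/2 = 3/2)
O(M) = 3/2
c(q) = 4 + q²
-327006/387282 + c(O(√(-9 + 0)))/(-407668) = -327006/387282 + (4 + (3/2)²)/(-407668) = -327006*1/387282 + (4 + 9/4)*(-1/407668) = -54501/64547 + (25/4)*(-1/407668) = -54501/64547 - 25/1630672 = -88874868347/105254985584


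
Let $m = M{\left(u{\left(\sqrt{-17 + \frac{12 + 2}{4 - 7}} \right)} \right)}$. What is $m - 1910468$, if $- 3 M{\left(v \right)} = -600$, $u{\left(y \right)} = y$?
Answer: $-1910268$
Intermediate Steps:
$M{\left(v \right)} = 200$ ($M{\left(v \right)} = \left(- \frac{1}{3}\right) \left(-600\right) = 200$)
$m = 200$
$m - 1910468 = 200 - 1910468 = -1910268$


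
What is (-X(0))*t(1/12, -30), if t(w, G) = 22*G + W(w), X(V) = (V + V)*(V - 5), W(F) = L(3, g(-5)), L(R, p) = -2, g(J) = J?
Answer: 0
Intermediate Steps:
W(F) = -2
X(V) = 2*V*(-5 + V) (X(V) = (2*V)*(-5 + V) = 2*V*(-5 + V))
t(w, G) = -2 + 22*G (t(w, G) = 22*G - 2 = -2 + 22*G)
(-X(0))*t(1/12, -30) = (-2*0*(-5 + 0))*(-2 + 22*(-30)) = (-2*0*(-5))*(-2 - 660) = -1*0*(-662) = 0*(-662) = 0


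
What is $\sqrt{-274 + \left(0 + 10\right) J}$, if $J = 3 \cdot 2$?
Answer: $i \sqrt{214} \approx 14.629 i$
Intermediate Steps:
$J = 6$
$\sqrt{-274 + \left(0 + 10\right) J} = \sqrt{-274 + \left(0 + 10\right) 6} = \sqrt{-274 + 10 \cdot 6} = \sqrt{-274 + 60} = \sqrt{-214} = i \sqrt{214}$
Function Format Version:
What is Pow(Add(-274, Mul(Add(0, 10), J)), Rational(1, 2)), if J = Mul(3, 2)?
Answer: Mul(I, Pow(214, Rational(1, 2))) ≈ Mul(14.629, I)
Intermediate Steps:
J = 6
Pow(Add(-274, Mul(Add(0, 10), J)), Rational(1, 2)) = Pow(Add(-274, Mul(Add(0, 10), 6)), Rational(1, 2)) = Pow(Add(-274, Mul(10, 6)), Rational(1, 2)) = Pow(Add(-274, 60), Rational(1, 2)) = Pow(-214, Rational(1, 2)) = Mul(I, Pow(214, Rational(1, 2)))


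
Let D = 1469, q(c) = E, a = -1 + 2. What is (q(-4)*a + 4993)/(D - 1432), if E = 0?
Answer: 4993/37 ≈ 134.95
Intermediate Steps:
a = 1
q(c) = 0
(q(-4)*a + 4993)/(D - 1432) = (0*1 + 4993)/(1469 - 1432) = (0 + 4993)/37 = 4993*(1/37) = 4993/37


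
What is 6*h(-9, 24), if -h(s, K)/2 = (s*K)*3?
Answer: 7776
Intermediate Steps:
h(s, K) = -6*K*s (h(s, K) = -2*s*K*3 = -2*K*s*3 = -6*K*s)
6*h(-9, 24) = 6*(-6*24*(-9)) = 6*1296 = 7776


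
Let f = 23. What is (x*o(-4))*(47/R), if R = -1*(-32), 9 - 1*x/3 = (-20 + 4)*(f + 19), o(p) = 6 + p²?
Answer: 1056231/16 ≈ 66015.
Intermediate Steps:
x = 2043 (x = 27 - 3*(-20 + 4)*(23 + 19) = 27 - (-48)*42 = 27 - 3*(-672) = 27 + 2016 = 2043)
R = 32
(x*o(-4))*(47/R) = (2043*(6 + (-4)²))*(47/32) = (2043*(6 + 16))*(47*(1/32)) = (2043*22)*(47/32) = 44946*(47/32) = 1056231/16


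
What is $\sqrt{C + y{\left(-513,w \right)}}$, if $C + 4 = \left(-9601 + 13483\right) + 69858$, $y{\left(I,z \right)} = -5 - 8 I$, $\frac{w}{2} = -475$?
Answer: $\sqrt{77835} \approx 278.99$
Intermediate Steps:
$w = -950$ ($w = 2 \left(-475\right) = -950$)
$C = 73736$ ($C = -4 + \left(\left(-9601 + 13483\right) + 69858\right) = -4 + \left(3882 + 69858\right) = -4 + 73740 = 73736$)
$\sqrt{C + y{\left(-513,w \right)}} = \sqrt{73736 - -4099} = \sqrt{73736 + \left(-5 + 4104\right)} = \sqrt{73736 + 4099} = \sqrt{77835}$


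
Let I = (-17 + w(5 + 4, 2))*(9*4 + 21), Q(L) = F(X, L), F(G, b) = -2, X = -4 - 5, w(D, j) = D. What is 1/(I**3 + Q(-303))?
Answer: -1/94818818 ≈ -1.0546e-8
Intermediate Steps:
X = -9
Q(L) = -2
I = -456 (I = (-17 + (5 + 4))*(9*4 + 21) = (-17 + 9)*(36 + 21) = -8*57 = -456)
1/(I**3 + Q(-303)) = 1/((-456)**3 - 2) = 1/(-94818816 - 2) = 1/(-94818818) = -1/94818818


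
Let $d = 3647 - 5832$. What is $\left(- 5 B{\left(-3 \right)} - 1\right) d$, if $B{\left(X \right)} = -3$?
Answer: $-30590$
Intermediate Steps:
$d = -2185$ ($d = 3647 - 5832 = -2185$)
$\left(- 5 B{\left(-3 \right)} - 1\right) d = \left(\left(-5\right) \left(-3\right) - 1\right) \left(-2185\right) = \left(15 - 1\right) \left(-2185\right) = 14 \left(-2185\right) = -30590$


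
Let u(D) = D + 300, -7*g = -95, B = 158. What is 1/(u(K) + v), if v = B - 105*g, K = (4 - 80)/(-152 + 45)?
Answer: -107/103393 ≈ -0.0010349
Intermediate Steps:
g = 95/7 (g = -⅐*(-95) = 95/7 ≈ 13.571)
K = 76/107 (K = -76/(-107) = -76*(-1/107) = 76/107 ≈ 0.71028)
u(D) = 300 + D
v = -1267 (v = 158 - 105*95/7 = 158 - 1425 = -1267)
1/(u(K) + v) = 1/((300 + 76/107) - 1267) = 1/(32176/107 - 1267) = 1/(-103393/107) = -107/103393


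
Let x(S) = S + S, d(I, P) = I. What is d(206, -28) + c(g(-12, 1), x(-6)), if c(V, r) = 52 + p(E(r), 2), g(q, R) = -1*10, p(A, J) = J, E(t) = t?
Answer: 260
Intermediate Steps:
x(S) = 2*S
g(q, R) = -10
c(V, r) = 54 (c(V, r) = 52 + 2 = 54)
d(206, -28) + c(g(-12, 1), x(-6)) = 206 + 54 = 260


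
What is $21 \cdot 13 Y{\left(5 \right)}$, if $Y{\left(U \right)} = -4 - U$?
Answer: $-2457$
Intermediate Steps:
$21 \cdot 13 Y{\left(5 \right)} = 21 \cdot 13 \left(-4 - 5\right) = 273 \left(-4 - 5\right) = 273 \left(-9\right) = -2457$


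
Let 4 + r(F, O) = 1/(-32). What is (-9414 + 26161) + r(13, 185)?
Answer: 535775/32 ≈ 16743.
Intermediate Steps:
r(F, O) = -129/32 (r(F, O) = -4 + 1/(-32) = -4 - 1/32 = -129/32)
(-9414 + 26161) + r(13, 185) = (-9414 + 26161) - 129/32 = 16747 - 129/32 = 535775/32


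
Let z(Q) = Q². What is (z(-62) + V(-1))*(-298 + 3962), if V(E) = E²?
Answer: 14088080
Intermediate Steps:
(z(-62) + V(-1))*(-298 + 3962) = ((-62)² + (-1)²)*(-298 + 3962) = (3844 + 1)*3664 = 3845*3664 = 14088080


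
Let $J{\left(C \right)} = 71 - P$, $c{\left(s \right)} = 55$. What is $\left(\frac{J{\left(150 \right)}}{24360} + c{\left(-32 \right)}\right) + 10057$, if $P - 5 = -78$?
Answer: $\frac{10263686}{1015} \approx 10112.0$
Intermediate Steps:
$P = -73$ ($P = 5 - 78 = -73$)
$J{\left(C \right)} = 144$ ($J{\left(C \right)} = 71 - -73 = 71 + 73 = 144$)
$\left(\frac{J{\left(150 \right)}}{24360} + c{\left(-32 \right)}\right) + 10057 = \left(\frac{144}{24360} + 55\right) + 10057 = \left(144 \cdot \frac{1}{24360} + 55\right) + 10057 = \left(\frac{6}{1015} + 55\right) + 10057 = \frac{55831}{1015} + 10057 = \frac{10263686}{1015}$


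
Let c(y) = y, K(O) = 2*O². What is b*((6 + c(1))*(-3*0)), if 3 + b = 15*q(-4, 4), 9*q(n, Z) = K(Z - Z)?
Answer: 0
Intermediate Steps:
q(n, Z) = 0 (q(n, Z) = (2*(Z - Z)²)/9 = (2*0²)/9 = (2*0)/9 = (⅑)*0 = 0)
b = -3 (b = -3 + 15*0 = -3 + 0 = -3)
b*((6 + c(1))*(-3*0)) = -3*(6 + 1)*(-3*0) = -21*0 = -3*0 = 0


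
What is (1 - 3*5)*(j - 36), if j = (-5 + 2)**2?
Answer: 378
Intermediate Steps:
j = 9 (j = (-3)**2 = 9)
(1 - 3*5)*(j - 36) = (1 - 3*5)*(9 - 36) = (1 - 15)*(-27) = -14*(-27) = 378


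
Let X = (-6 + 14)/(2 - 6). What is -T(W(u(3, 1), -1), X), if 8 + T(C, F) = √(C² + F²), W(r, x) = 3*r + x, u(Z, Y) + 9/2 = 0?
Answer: 8 - √857/2 ≈ -6.6373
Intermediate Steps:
u(Z, Y) = -9/2 (u(Z, Y) = -9/2 + 0 = -9/2)
W(r, x) = x + 3*r
X = -2 (X = 8/(-4) = 8*(-¼) = -2)
T(C, F) = -8 + √(C² + F²)
-T(W(u(3, 1), -1), X) = -(-8 + √((-1 + 3*(-9/2))² + (-2)²)) = -(-8 + √((-1 - 27/2)² + 4)) = -(-8 + √((-29/2)² + 4)) = -(-8 + √(841/4 + 4)) = -(-8 + √(857/4)) = -(-8 + √857/2) = 8 - √857/2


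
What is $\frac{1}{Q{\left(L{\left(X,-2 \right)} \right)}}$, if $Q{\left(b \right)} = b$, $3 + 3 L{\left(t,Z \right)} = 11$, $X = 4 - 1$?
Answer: $\frac{3}{8} \approx 0.375$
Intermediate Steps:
$X = 3$
$L{\left(t,Z \right)} = \frac{8}{3}$ ($L{\left(t,Z \right)} = -1 + \frac{1}{3} \cdot 11 = -1 + \frac{11}{3} = \frac{8}{3}$)
$\frac{1}{Q{\left(L{\left(X,-2 \right)} \right)}} = \frac{1}{\frac{8}{3}} = \frac{3}{8}$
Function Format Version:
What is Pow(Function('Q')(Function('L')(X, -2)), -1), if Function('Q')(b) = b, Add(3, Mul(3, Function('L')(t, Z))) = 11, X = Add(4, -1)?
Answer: Rational(3, 8) ≈ 0.37500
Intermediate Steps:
X = 3
Function('L')(t, Z) = Rational(8, 3) (Function('L')(t, Z) = Add(-1, Mul(Rational(1, 3), 11)) = Add(-1, Rational(11, 3)) = Rational(8, 3))
Pow(Function('Q')(Function('L')(X, -2)), -1) = Pow(Rational(8, 3), -1) = Rational(3, 8)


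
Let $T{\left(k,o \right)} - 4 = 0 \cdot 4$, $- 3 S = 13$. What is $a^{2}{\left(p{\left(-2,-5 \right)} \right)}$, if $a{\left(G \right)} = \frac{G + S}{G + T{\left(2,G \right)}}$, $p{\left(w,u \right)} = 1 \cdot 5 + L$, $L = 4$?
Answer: $\frac{196}{1521} \approx 0.12886$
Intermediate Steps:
$S = - \frac{13}{3}$ ($S = \left(- \frac{1}{3}\right) 13 = - \frac{13}{3} \approx -4.3333$)
$T{\left(k,o \right)} = 4$ ($T{\left(k,o \right)} = 4 + 0 \cdot 4 = 4 + 0 = 4$)
$p{\left(w,u \right)} = 9$ ($p{\left(w,u \right)} = 1 \cdot 5 + 4 = 5 + 4 = 9$)
$a{\left(G \right)} = \frac{- \frac{13}{3} + G}{4 + G}$ ($a{\left(G \right)} = \frac{G - \frac{13}{3}}{G + 4} = \frac{- \frac{13}{3} + G}{4 + G}$)
$a^{2}{\left(p{\left(-2,-5 \right)} \right)} = \left(\frac{- \frac{13}{3} + 9}{4 + 9}\right)^{2} = \left(\frac{1}{13} \cdot \frac{14}{3}\right)^{2} = \left(\frac{14}{39}\right)^{2} = \frac{196}{1521}$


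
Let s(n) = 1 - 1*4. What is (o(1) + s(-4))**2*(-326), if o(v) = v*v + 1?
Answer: -326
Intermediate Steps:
s(n) = -3 (s(n) = 1 - 4 = -3)
o(v) = 1 + v**2 (o(v) = v**2 + 1 = 1 + v**2)
(o(1) + s(-4))**2*(-326) = ((1 + 1**2) - 3)**2*(-326) = ((1 + 1) - 3)**2*(-326) = (2 - 3)**2*(-326) = (-1)**2*(-326) = 1*(-326) = -326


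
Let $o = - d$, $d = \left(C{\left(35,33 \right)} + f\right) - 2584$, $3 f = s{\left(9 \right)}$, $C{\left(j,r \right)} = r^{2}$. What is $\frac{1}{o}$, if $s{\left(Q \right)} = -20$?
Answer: $\frac{3}{4505} \approx 0.00066593$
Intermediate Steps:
$f = - \frac{20}{3}$ ($f = \frac{1}{3} \left(-20\right) = - \frac{20}{3} \approx -6.6667$)
$d = - \frac{4505}{3}$ ($d = \left(33^{2} - \frac{20}{3}\right) - 2584 = \left(1089 - \frac{20}{3}\right) - 2584 = \frac{3247}{3} - 2584 = - \frac{4505}{3} \approx -1501.7$)
$o = \frac{4505}{3}$ ($o = \left(-1\right) \left(- \frac{4505}{3}\right) = \frac{4505}{3} \approx 1501.7$)
$\frac{1}{o} = \frac{1}{\frac{4505}{3}} = \frac{3}{4505}$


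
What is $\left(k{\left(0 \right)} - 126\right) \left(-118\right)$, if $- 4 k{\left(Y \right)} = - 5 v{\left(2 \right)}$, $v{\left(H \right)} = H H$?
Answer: $14278$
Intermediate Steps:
$v{\left(H \right)} = H^{2}$
$k{\left(Y \right)} = 5$ ($k{\left(Y \right)} = - \frac{\left(-5\right) 2^{2}}{4} = - \frac{\left(-5\right) 4}{4} = \left(- \frac{1}{4}\right) \left(-20\right) = 5$)
$\left(k{\left(0 \right)} - 126\right) \left(-118\right) = \left(5 - 126\right) \left(-118\right) = \left(-121\right) \left(-118\right) = 14278$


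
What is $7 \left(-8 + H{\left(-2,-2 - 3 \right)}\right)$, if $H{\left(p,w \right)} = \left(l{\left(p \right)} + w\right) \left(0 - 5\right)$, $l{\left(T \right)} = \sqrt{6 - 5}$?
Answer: $84$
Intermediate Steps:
$l{\left(T \right)} = 1$ ($l{\left(T \right)} = \sqrt{1} = 1$)
$H{\left(p,w \right)} = -5 - 5 w$ ($H{\left(p,w \right)} = \left(1 + w\right) \left(0 - 5\right) = \left(1 + w\right) \left(-5\right) = -5 - 5 w$)
$7 \left(-8 + H{\left(-2,-2 - 3 \right)}\right) = 7 \left(-8 - \left(5 + 5 \left(-2 - 3\right)\right)\right) = 7 \left(-8 - -20\right) = 7 \left(-8 + \left(-5 + 25\right)\right) = 7 \left(-8 + 20\right) = 7 \cdot 12 = 84$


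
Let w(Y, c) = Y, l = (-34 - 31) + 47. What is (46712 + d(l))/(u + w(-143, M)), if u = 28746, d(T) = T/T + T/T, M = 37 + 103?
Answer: 46714/28603 ≈ 1.6332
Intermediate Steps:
l = -18 (l = -65 + 47 = -18)
M = 140
d(T) = 2 (d(T) = 1 + 1 = 2)
(46712 + d(l))/(u + w(-143, M)) = (46712 + 2)/(28746 - 143) = 46714/28603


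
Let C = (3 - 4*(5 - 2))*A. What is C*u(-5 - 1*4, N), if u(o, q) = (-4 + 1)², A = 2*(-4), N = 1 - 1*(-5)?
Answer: 648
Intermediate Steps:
N = 6 (N = 1 + 5 = 6)
A = -8
u(o, q) = 9 (u(o, q) = (-3)² = 9)
C = 72 (C = (3 - 4*(5 - 2))*(-8) = (3 - 4*3)*(-8) = (3 - 12)*(-8) = -9*(-8) = 72)
C*u(-5 - 1*4, N) = 72*9 = 648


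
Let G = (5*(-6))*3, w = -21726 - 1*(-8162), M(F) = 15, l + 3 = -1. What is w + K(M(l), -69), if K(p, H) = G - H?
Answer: -13585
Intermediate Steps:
l = -4 (l = -3 - 1 = -4)
w = -13564 (w = -21726 + 8162 = -13564)
G = -90 (G = -30*3 = -90)
K(p, H) = -90 - H
w + K(M(l), -69) = -13564 + (-90 - 1*(-69)) = -13564 + (-90 + 69) = -13564 - 21 = -13585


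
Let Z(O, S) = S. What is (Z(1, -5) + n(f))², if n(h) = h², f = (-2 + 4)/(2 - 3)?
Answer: 1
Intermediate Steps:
f = -2 (f = 2/(-1) = 2*(-1) = -2)
(Z(1, -5) + n(f))² = (-5 + (-2)²)² = (-5 + 4)² = (-1)² = 1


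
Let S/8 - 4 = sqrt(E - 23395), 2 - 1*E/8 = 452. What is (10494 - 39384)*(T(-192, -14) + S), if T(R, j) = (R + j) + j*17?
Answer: 11902680 - 231120*I*sqrt(26995) ≈ 1.1903e+7 - 3.7973e+7*I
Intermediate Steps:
E = -3600 (E = 16 - 8*452 = 16 - 3616 = -3600)
S = 32 + 8*I*sqrt(26995) (S = 32 + 8*sqrt(-3600 - 23395) = 32 + 8*sqrt(-26995) = 32 + 8*(I*sqrt(26995)) = 32 + 8*I*sqrt(26995) ≈ 32.0 + 1314.4*I)
T(R, j) = R + 18*j (T(R, j) = (R + j) + 17*j = R + 18*j)
(10494 - 39384)*(T(-192, -14) + S) = (10494 - 39384)*((-192 + 18*(-14)) + (32 + 8*I*sqrt(26995))) = -28890*((-192 - 252) + (32 + 8*I*sqrt(26995))) = -28890*(-444 + (32 + 8*I*sqrt(26995))) = -28890*(-412 + 8*I*sqrt(26995)) = 11902680 - 231120*I*sqrt(26995)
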